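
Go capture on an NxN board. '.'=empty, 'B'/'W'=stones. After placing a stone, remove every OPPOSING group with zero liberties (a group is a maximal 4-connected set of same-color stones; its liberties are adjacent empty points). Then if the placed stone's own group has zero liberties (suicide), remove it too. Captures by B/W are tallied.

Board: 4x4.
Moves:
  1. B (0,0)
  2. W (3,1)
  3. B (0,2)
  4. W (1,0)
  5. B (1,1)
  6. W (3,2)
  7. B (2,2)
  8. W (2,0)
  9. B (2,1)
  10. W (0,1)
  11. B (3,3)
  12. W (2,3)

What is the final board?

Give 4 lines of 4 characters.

Answer: .WB.
WB..
WBBW
.WW.

Derivation:
Move 1: B@(0,0) -> caps B=0 W=0
Move 2: W@(3,1) -> caps B=0 W=0
Move 3: B@(0,2) -> caps B=0 W=0
Move 4: W@(1,0) -> caps B=0 W=0
Move 5: B@(1,1) -> caps B=0 W=0
Move 6: W@(3,2) -> caps B=0 W=0
Move 7: B@(2,2) -> caps B=0 W=0
Move 8: W@(2,0) -> caps B=0 W=0
Move 9: B@(2,1) -> caps B=0 W=0
Move 10: W@(0,1) -> caps B=0 W=1
Move 11: B@(3,3) -> caps B=0 W=1
Move 12: W@(2,3) -> caps B=0 W=2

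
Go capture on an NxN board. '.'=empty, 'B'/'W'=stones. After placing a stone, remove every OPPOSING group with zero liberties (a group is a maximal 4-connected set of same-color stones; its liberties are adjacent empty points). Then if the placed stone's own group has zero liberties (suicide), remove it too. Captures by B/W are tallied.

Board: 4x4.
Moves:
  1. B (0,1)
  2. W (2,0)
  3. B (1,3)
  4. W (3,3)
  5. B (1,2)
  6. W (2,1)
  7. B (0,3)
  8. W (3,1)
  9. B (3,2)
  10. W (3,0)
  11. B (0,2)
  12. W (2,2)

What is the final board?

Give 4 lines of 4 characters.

Move 1: B@(0,1) -> caps B=0 W=0
Move 2: W@(2,0) -> caps B=0 W=0
Move 3: B@(1,3) -> caps B=0 W=0
Move 4: W@(3,3) -> caps B=0 W=0
Move 5: B@(1,2) -> caps B=0 W=0
Move 6: W@(2,1) -> caps B=0 W=0
Move 7: B@(0,3) -> caps B=0 W=0
Move 8: W@(3,1) -> caps B=0 W=0
Move 9: B@(3,2) -> caps B=0 W=0
Move 10: W@(3,0) -> caps B=0 W=0
Move 11: B@(0,2) -> caps B=0 W=0
Move 12: W@(2,2) -> caps B=0 W=1

Answer: .BBB
..BB
WWW.
WW.W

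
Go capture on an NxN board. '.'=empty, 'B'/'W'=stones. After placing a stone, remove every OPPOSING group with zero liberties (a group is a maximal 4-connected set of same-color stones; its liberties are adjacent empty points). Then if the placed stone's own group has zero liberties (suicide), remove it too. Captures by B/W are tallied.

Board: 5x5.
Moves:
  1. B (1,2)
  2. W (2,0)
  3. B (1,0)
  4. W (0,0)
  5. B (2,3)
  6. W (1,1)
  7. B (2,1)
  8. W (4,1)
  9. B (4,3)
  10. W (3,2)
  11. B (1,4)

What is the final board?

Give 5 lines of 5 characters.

Move 1: B@(1,2) -> caps B=0 W=0
Move 2: W@(2,0) -> caps B=0 W=0
Move 3: B@(1,0) -> caps B=0 W=0
Move 4: W@(0,0) -> caps B=0 W=0
Move 5: B@(2,3) -> caps B=0 W=0
Move 6: W@(1,1) -> caps B=0 W=1
Move 7: B@(2,1) -> caps B=0 W=1
Move 8: W@(4,1) -> caps B=0 W=1
Move 9: B@(4,3) -> caps B=0 W=1
Move 10: W@(3,2) -> caps B=0 W=1
Move 11: B@(1,4) -> caps B=0 W=1

Answer: W....
.WB.B
WB.B.
..W..
.W.B.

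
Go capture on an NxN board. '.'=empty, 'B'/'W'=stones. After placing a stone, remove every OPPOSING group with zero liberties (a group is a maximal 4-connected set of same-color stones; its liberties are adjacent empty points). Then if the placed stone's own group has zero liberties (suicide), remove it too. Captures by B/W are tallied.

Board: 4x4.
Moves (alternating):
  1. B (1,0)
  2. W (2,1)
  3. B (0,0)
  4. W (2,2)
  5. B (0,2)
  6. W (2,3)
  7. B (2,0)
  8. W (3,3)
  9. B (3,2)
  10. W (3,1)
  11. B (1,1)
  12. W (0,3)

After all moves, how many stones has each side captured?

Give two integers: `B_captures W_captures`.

Move 1: B@(1,0) -> caps B=0 W=0
Move 2: W@(2,1) -> caps B=0 W=0
Move 3: B@(0,0) -> caps B=0 W=0
Move 4: W@(2,2) -> caps B=0 W=0
Move 5: B@(0,2) -> caps B=0 W=0
Move 6: W@(2,3) -> caps B=0 W=0
Move 7: B@(2,0) -> caps B=0 W=0
Move 8: W@(3,3) -> caps B=0 W=0
Move 9: B@(3,2) -> caps B=0 W=0
Move 10: W@(3,1) -> caps B=0 W=1
Move 11: B@(1,1) -> caps B=0 W=1
Move 12: W@(0,3) -> caps B=0 W=1

Answer: 0 1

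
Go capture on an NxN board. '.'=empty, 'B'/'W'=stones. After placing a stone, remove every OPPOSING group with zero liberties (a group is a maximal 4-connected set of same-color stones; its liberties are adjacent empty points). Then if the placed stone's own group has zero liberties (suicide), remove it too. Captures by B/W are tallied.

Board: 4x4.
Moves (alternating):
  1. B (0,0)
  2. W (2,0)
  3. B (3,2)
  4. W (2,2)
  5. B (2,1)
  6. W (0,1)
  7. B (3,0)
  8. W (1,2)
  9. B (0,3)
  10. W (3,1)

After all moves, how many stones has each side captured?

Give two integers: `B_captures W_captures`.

Answer: 0 1

Derivation:
Move 1: B@(0,0) -> caps B=0 W=0
Move 2: W@(2,0) -> caps B=0 W=0
Move 3: B@(3,2) -> caps B=0 W=0
Move 4: W@(2,2) -> caps B=0 W=0
Move 5: B@(2,1) -> caps B=0 W=0
Move 6: W@(0,1) -> caps B=0 W=0
Move 7: B@(3,0) -> caps B=0 W=0
Move 8: W@(1,2) -> caps B=0 W=0
Move 9: B@(0,3) -> caps B=0 W=0
Move 10: W@(3,1) -> caps B=0 W=1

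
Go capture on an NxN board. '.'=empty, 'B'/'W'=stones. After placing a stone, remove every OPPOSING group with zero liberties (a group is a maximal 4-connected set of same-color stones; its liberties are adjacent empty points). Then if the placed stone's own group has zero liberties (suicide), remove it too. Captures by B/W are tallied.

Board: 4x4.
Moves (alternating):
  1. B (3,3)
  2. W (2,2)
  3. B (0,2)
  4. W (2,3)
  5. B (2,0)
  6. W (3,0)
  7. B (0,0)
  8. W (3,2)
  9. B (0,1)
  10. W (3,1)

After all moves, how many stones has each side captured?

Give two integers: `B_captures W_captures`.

Move 1: B@(3,3) -> caps B=0 W=0
Move 2: W@(2,2) -> caps B=0 W=0
Move 3: B@(0,2) -> caps B=0 W=0
Move 4: W@(2,3) -> caps B=0 W=0
Move 5: B@(2,0) -> caps B=0 W=0
Move 6: W@(3,0) -> caps B=0 W=0
Move 7: B@(0,0) -> caps B=0 W=0
Move 8: W@(3,2) -> caps B=0 W=1
Move 9: B@(0,1) -> caps B=0 W=1
Move 10: W@(3,1) -> caps B=0 W=1

Answer: 0 1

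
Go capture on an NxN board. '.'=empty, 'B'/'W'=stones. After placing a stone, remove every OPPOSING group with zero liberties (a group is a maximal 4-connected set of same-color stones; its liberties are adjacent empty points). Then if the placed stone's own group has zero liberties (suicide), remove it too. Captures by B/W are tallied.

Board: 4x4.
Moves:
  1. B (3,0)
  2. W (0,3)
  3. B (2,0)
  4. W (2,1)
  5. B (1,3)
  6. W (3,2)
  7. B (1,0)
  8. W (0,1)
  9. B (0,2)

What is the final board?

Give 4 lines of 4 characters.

Move 1: B@(3,0) -> caps B=0 W=0
Move 2: W@(0,3) -> caps B=0 W=0
Move 3: B@(2,0) -> caps B=0 W=0
Move 4: W@(2,1) -> caps B=0 W=0
Move 5: B@(1,3) -> caps B=0 W=0
Move 6: W@(3,2) -> caps B=0 W=0
Move 7: B@(1,0) -> caps B=0 W=0
Move 8: W@(0,1) -> caps B=0 W=0
Move 9: B@(0,2) -> caps B=1 W=0

Answer: .WB.
B..B
BW..
B.W.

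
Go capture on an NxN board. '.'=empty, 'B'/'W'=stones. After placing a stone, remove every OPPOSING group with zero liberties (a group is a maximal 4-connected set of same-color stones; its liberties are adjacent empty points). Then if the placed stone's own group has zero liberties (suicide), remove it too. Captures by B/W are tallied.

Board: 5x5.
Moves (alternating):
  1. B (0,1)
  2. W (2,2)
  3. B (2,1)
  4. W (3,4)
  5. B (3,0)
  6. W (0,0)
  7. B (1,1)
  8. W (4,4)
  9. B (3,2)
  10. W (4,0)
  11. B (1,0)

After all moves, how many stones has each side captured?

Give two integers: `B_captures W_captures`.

Move 1: B@(0,1) -> caps B=0 W=0
Move 2: W@(2,2) -> caps B=0 W=0
Move 3: B@(2,1) -> caps B=0 W=0
Move 4: W@(3,4) -> caps B=0 W=0
Move 5: B@(3,0) -> caps B=0 W=0
Move 6: W@(0,0) -> caps B=0 W=0
Move 7: B@(1,1) -> caps B=0 W=0
Move 8: W@(4,4) -> caps B=0 W=0
Move 9: B@(3,2) -> caps B=0 W=0
Move 10: W@(4,0) -> caps B=0 W=0
Move 11: B@(1,0) -> caps B=1 W=0

Answer: 1 0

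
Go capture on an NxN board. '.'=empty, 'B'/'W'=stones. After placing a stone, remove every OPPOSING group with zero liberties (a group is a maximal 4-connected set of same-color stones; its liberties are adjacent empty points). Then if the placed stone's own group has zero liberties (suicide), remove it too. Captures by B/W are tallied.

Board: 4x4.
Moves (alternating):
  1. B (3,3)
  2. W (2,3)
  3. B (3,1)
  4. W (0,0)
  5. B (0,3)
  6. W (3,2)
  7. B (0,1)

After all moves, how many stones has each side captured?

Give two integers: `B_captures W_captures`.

Answer: 0 1

Derivation:
Move 1: B@(3,3) -> caps B=0 W=0
Move 2: W@(2,3) -> caps B=0 W=0
Move 3: B@(3,1) -> caps B=0 W=0
Move 4: W@(0,0) -> caps B=0 W=0
Move 5: B@(0,3) -> caps B=0 W=0
Move 6: W@(3,2) -> caps B=0 W=1
Move 7: B@(0,1) -> caps B=0 W=1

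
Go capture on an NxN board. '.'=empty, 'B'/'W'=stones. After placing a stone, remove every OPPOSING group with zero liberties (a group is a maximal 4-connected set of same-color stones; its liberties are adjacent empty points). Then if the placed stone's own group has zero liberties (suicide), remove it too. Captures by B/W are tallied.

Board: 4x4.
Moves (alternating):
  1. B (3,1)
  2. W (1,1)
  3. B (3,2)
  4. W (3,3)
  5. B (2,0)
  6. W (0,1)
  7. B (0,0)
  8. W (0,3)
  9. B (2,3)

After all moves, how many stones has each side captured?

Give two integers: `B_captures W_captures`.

Answer: 1 0

Derivation:
Move 1: B@(3,1) -> caps B=0 W=0
Move 2: W@(1,1) -> caps B=0 W=0
Move 3: B@(3,2) -> caps B=0 W=0
Move 4: W@(3,3) -> caps B=0 W=0
Move 5: B@(2,0) -> caps B=0 W=0
Move 6: W@(0,1) -> caps B=0 W=0
Move 7: B@(0,0) -> caps B=0 W=0
Move 8: W@(0,3) -> caps B=0 W=0
Move 9: B@(2,3) -> caps B=1 W=0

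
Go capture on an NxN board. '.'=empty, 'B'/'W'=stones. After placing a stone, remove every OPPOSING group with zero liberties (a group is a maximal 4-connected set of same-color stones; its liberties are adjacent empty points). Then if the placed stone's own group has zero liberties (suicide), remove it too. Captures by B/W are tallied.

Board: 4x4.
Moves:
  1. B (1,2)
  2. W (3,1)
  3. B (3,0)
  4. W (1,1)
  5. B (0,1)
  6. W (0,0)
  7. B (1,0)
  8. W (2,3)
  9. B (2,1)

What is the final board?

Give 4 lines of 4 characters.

Move 1: B@(1,2) -> caps B=0 W=0
Move 2: W@(3,1) -> caps B=0 W=0
Move 3: B@(3,0) -> caps B=0 W=0
Move 4: W@(1,1) -> caps B=0 W=0
Move 5: B@(0,1) -> caps B=0 W=0
Move 6: W@(0,0) -> caps B=0 W=0
Move 7: B@(1,0) -> caps B=1 W=0
Move 8: W@(2,3) -> caps B=1 W=0
Move 9: B@(2,1) -> caps B=2 W=0

Answer: .B..
B.B.
.B.W
BW..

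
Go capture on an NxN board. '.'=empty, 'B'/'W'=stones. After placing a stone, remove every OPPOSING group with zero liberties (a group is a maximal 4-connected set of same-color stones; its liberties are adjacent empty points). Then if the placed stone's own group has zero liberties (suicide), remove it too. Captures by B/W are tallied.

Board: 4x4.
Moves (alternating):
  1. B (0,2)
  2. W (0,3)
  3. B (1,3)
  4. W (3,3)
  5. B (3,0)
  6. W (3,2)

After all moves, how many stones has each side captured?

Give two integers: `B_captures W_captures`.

Answer: 1 0

Derivation:
Move 1: B@(0,2) -> caps B=0 W=0
Move 2: W@(0,3) -> caps B=0 W=0
Move 3: B@(1,3) -> caps B=1 W=0
Move 4: W@(3,3) -> caps B=1 W=0
Move 5: B@(3,0) -> caps B=1 W=0
Move 6: W@(3,2) -> caps B=1 W=0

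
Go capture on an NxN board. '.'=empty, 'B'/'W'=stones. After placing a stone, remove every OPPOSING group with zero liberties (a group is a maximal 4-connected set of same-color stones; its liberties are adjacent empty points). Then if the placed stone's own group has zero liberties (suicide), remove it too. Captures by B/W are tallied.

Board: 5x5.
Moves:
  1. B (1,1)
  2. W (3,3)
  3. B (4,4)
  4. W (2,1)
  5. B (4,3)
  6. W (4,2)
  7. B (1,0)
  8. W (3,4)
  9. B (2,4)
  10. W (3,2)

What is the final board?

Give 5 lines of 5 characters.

Answer: .....
BB...
.W..B
..WWW
..W..

Derivation:
Move 1: B@(1,1) -> caps B=0 W=0
Move 2: W@(3,3) -> caps B=0 W=0
Move 3: B@(4,4) -> caps B=0 W=0
Move 4: W@(2,1) -> caps B=0 W=0
Move 5: B@(4,3) -> caps B=0 W=0
Move 6: W@(4,2) -> caps B=0 W=0
Move 7: B@(1,0) -> caps B=0 W=0
Move 8: W@(3,4) -> caps B=0 W=2
Move 9: B@(2,4) -> caps B=0 W=2
Move 10: W@(3,2) -> caps B=0 W=2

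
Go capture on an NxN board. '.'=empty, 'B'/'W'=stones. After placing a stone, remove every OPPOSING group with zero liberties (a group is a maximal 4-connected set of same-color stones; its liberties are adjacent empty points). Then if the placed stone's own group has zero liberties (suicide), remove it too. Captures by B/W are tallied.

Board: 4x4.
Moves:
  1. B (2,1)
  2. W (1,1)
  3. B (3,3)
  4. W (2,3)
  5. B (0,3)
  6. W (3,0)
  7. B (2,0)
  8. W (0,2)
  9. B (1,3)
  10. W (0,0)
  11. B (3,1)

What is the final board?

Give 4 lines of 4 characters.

Answer: W.WB
.W.B
BB.W
.B.B

Derivation:
Move 1: B@(2,1) -> caps B=0 W=0
Move 2: W@(1,1) -> caps B=0 W=0
Move 3: B@(3,3) -> caps B=0 W=0
Move 4: W@(2,3) -> caps B=0 W=0
Move 5: B@(0,3) -> caps B=0 W=0
Move 6: W@(3,0) -> caps B=0 W=0
Move 7: B@(2,0) -> caps B=0 W=0
Move 8: W@(0,2) -> caps B=0 W=0
Move 9: B@(1,3) -> caps B=0 W=0
Move 10: W@(0,0) -> caps B=0 W=0
Move 11: B@(3,1) -> caps B=1 W=0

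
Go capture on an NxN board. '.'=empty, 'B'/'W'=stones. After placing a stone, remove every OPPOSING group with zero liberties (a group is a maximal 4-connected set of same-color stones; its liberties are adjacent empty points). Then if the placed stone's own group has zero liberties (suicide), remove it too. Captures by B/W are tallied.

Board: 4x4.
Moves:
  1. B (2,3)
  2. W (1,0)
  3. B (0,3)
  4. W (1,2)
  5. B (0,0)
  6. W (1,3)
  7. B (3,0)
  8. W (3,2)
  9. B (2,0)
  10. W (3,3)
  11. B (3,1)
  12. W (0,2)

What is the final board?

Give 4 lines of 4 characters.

Move 1: B@(2,3) -> caps B=0 W=0
Move 2: W@(1,0) -> caps B=0 W=0
Move 3: B@(0,3) -> caps B=0 W=0
Move 4: W@(1,2) -> caps B=0 W=0
Move 5: B@(0,0) -> caps B=0 W=0
Move 6: W@(1,3) -> caps B=0 W=0
Move 7: B@(3,0) -> caps B=0 W=0
Move 8: W@(3,2) -> caps B=0 W=0
Move 9: B@(2,0) -> caps B=0 W=0
Move 10: W@(3,3) -> caps B=0 W=0
Move 11: B@(3,1) -> caps B=0 W=0
Move 12: W@(0,2) -> caps B=0 W=1

Answer: B.W.
W.WW
B..B
BBWW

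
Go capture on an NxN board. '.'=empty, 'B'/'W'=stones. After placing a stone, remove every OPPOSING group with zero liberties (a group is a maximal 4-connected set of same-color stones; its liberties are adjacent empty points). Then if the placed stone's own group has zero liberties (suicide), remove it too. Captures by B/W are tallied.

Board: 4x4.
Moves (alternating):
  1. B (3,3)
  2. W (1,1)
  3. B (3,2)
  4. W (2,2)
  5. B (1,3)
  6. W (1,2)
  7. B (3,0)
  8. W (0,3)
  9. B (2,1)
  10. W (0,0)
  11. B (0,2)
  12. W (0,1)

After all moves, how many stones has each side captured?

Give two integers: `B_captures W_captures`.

Answer: 1 0

Derivation:
Move 1: B@(3,3) -> caps B=0 W=0
Move 2: W@(1,1) -> caps B=0 W=0
Move 3: B@(3,2) -> caps B=0 W=0
Move 4: W@(2,2) -> caps B=0 W=0
Move 5: B@(1,3) -> caps B=0 W=0
Move 6: W@(1,2) -> caps B=0 W=0
Move 7: B@(3,0) -> caps B=0 W=0
Move 8: W@(0,3) -> caps B=0 W=0
Move 9: B@(2,1) -> caps B=0 W=0
Move 10: W@(0,0) -> caps B=0 W=0
Move 11: B@(0,2) -> caps B=1 W=0
Move 12: W@(0,1) -> caps B=1 W=0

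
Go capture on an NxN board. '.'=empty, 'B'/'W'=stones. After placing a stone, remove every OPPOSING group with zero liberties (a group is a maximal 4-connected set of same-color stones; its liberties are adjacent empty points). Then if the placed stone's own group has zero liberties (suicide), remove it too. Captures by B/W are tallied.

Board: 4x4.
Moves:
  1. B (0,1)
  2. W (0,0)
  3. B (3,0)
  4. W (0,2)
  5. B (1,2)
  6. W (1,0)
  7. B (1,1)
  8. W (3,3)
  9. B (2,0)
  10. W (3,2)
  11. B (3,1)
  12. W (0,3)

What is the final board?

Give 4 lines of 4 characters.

Move 1: B@(0,1) -> caps B=0 W=0
Move 2: W@(0,0) -> caps B=0 W=0
Move 3: B@(3,0) -> caps B=0 W=0
Move 4: W@(0,2) -> caps B=0 W=0
Move 5: B@(1,2) -> caps B=0 W=0
Move 6: W@(1,0) -> caps B=0 W=0
Move 7: B@(1,1) -> caps B=0 W=0
Move 8: W@(3,3) -> caps B=0 W=0
Move 9: B@(2,0) -> caps B=2 W=0
Move 10: W@(3,2) -> caps B=2 W=0
Move 11: B@(3,1) -> caps B=2 W=0
Move 12: W@(0,3) -> caps B=2 W=0

Answer: .BWW
.BB.
B...
BBWW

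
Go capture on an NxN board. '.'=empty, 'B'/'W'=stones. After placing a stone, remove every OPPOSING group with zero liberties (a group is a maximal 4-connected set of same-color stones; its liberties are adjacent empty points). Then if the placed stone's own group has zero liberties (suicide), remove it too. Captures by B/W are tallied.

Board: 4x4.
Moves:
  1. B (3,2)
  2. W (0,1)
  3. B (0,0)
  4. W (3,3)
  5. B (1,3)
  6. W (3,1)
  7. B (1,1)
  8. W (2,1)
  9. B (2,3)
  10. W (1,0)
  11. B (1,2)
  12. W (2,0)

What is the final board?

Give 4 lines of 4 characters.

Move 1: B@(3,2) -> caps B=0 W=0
Move 2: W@(0,1) -> caps B=0 W=0
Move 3: B@(0,0) -> caps B=0 W=0
Move 4: W@(3,3) -> caps B=0 W=0
Move 5: B@(1,3) -> caps B=0 W=0
Move 6: W@(3,1) -> caps B=0 W=0
Move 7: B@(1,1) -> caps B=0 W=0
Move 8: W@(2,1) -> caps B=0 W=0
Move 9: B@(2,3) -> caps B=1 W=0
Move 10: W@(1,0) -> caps B=1 W=1
Move 11: B@(1,2) -> caps B=1 W=1
Move 12: W@(2,0) -> caps B=1 W=1

Answer: .W..
WBBB
WW.B
.WB.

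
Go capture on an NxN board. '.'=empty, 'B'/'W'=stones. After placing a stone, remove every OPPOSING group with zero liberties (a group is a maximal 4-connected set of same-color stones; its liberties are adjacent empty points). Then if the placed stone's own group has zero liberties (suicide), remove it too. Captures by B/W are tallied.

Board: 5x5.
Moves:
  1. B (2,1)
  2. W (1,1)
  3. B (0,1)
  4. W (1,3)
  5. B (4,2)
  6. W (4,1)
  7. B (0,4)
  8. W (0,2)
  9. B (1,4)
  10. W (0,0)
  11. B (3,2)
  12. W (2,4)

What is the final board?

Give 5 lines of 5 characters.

Move 1: B@(2,1) -> caps B=0 W=0
Move 2: W@(1,1) -> caps B=0 W=0
Move 3: B@(0,1) -> caps B=0 W=0
Move 4: W@(1,3) -> caps B=0 W=0
Move 5: B@(4,2) -> caps B=0 W=0
Move 6: W@(4,1) -> caps B=0 W=0
Move 7: B@(0,4) -> caps B=0 W=0
Move 8: W@(0,2) -> caps B=0 W=0
Move 9: B@(1,4) -> caps B=0 W=0
Move 10: W@(0,0) -> caps B=0 W=1
Move 11: B@(3,2) -> caps B=0 W=1
Move 12: W@(2,4) -> caps B=0 W=1

Answer: W.W.B
.W.WB
.B..W
..B..
.WB..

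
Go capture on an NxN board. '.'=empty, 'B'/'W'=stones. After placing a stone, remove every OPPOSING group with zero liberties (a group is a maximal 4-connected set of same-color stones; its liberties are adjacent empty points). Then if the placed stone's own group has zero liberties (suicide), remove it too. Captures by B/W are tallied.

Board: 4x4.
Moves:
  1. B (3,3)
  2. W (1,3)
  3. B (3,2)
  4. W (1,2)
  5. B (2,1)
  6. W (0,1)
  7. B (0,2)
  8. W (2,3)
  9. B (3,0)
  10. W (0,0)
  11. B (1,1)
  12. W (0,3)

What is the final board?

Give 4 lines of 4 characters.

Move 1: B@(3,3) -> caps B=0 W=0
Move 2: W@(1,3) -> caps B=0 W=0
Move 3: B@(3,2) -> caps B=0 W=0
Move 4: W@(1,2) -> caps B=0 W=0
Move 5: B@(2,1) -> caps B=0 W=0
Move 6: W@(0,1) -> caps B=0 W=0
Move 7: B@(0,2) -> caps B=0 W=0
Move 8: W@(2,3) -> caps B=0 W=0
Move 9: B@(3,0) -> caps B=0 W=0
Move 10: W@(0,0) -> caps B=0 W=0
Move 11: B@(1,1) -> caps B=0 W=0
Move 12: W@(0,3) -> caps B=0 W=1

Answer: WW.W
.BWW
.B.W
B.BB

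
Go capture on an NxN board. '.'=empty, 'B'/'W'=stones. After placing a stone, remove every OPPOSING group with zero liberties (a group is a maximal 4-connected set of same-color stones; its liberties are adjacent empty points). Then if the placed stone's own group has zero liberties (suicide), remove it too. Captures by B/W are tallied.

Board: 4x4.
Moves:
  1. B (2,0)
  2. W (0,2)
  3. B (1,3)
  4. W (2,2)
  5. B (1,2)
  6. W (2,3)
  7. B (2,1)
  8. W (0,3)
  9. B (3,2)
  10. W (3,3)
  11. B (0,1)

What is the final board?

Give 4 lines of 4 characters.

Answer: .B..
..BB
BB..
..B.

Derivation:
Move 1: B@(2,0) -> caps B=0 W=0
Move 2: W@(0,2) -> caps B=0 W=0
Move 3: B@(1,3) -> caps B=0 W=0
Move 4: W@(2,2) -> caps B=0 W=0
Move 5: B@(1,2) -> caps B=0 W=0
Move 6: W@(2,3) -> caps B=0 W=0
Move 7: B@(2,1) -> caps B=0 W=0
Move 8: W@(0,3) -> caps B=0 W=0
Move 9: B@(3,2) -> caps B=0 W=0
Move 10: W@(3,3) -> caps B=0 W=0
Move 11: B@(0,1) -> caps B=2 W=0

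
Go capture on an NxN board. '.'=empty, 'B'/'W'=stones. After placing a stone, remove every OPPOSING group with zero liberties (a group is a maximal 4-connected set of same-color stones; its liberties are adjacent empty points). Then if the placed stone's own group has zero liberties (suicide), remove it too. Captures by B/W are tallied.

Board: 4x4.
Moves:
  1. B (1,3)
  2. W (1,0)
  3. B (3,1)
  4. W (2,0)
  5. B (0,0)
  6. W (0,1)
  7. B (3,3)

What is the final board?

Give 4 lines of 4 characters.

Answer: .W..
W..B
W...
.B.B

Derivation:
Move 1: B@(1,3) -> caps B=0 W=0
Move 2: W@(1,0) -> caps B=0 W=0
Move 3: B@(3,1) -> caps B=0 W=0
Move 4: W@(2,0) -> caps B=0 W=0
Move 5: B@(0,0) -> caps B=0 W=0
Move 6: W@(0,1) -> caps B=0 W=1
Move 7: B@(3,3) -> caps B=0 W=1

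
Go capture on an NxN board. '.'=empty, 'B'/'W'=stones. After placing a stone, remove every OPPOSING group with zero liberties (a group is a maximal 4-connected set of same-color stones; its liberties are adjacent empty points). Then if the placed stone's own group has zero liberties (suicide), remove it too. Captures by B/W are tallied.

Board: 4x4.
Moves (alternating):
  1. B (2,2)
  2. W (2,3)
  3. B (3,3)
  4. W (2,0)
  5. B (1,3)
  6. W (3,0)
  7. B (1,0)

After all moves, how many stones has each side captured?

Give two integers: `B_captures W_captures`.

Answer: 1 0

Derivation:
Move 1: B@(2,2) -> caps B=0 W=0
Move 2: W@(2,3) -> caps B=0 W=0
Move 3: B@(3,3) -> caps B=0 W=0
Move 4: W@(2,0) -> caps B=0 W=0
Move 5: B@(1,3) -> caps B=1 W=0
Move 6: W@(3,0) -> caps B=1 W=0
Move 7: B@(1,0) -> caps B=1 W=0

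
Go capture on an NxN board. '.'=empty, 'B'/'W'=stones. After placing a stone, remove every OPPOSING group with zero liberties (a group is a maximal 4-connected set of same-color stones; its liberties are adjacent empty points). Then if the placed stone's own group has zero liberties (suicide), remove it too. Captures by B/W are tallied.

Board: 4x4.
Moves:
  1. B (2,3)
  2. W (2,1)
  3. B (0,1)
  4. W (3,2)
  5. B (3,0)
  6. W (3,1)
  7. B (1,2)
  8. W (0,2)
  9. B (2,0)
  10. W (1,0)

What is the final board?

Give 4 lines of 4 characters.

Answer: .BW.
W.B.
.W.B
.WW.

Derivation:
Move 1: B@(2,3) -> caps B=0 W=0
Move 2: W@(2,1) -> caps B=0 W=0
Move 3: B@(0,1) -> caps B=0 W=0
Move 4: W@(3,2) -> caps B=0 W=0
Move 5: B@(3,0) -> caps B=0 W=0
Move 6: W@(3,1) -> caps B=0 W=0
Move 7: B@(1,2) -> caps B=0 W=0
Move 8: W@(0,2) -> caps B=0 W=0
Move 9: B@(2,0) -> caps B=0 W=0
Move 10: W@(1,0) -> caps B=0 W=2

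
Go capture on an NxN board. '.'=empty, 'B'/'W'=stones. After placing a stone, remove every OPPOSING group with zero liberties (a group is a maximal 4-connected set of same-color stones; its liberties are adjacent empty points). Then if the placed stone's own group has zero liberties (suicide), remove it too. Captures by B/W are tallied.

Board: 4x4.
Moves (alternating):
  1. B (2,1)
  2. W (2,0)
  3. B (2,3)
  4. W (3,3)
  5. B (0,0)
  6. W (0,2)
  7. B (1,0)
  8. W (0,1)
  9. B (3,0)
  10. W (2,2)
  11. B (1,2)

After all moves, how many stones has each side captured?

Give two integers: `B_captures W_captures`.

Answer: 1 0

Derivation:
Move 1: B@(2,1) -> caps B=0 W=0
Move 2: W@(2,0) -> caps B=0 W=0
Move 3: B@(2,3) -> caps B=0 W=0
Move 4: W@(3,3) -> caps B=0 W=0
Move 5: B@(0,0) -> caps B=0 W=0
Move 6: W@(0,2) -> caps B=0 W=0
Move 7: B@(1,0) -> caps B=0 W=0
Move 8: W@(0,1) -> caps B=0 W=0
Move 9: B@(3,0) -> caps B=1 W=0
Move 10: W@(2,2) -> caps B=1 W=0
Move 11: B@(1,2) -> caps B=1 W=0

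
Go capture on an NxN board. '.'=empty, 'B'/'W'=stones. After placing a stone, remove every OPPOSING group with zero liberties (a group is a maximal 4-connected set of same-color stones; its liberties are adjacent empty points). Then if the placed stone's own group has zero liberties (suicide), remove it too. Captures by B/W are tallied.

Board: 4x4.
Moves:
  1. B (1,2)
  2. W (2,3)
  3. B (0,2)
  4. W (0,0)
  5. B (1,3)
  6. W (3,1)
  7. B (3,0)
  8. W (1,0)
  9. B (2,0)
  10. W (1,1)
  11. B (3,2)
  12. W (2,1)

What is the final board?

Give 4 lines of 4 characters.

Move 1: B@(1,2) -> caps B=0 W=0
Move 2: W@(2,3) -> caps B=0 W=0
Move 3: B@(0,2) -> caps B=0 W=0
Move 4: W@(0,0) -> caps B=0 W=0
Move 5: B@(1,3) -> caps B=0 W=0
Move 6: W@(3,1) -> caps B=0 W=0
Move 7: B@(3,0) -> caps B=0 W=0
Move 8: W@(1,0) -> caps B=0 W=0
Move 9: B@(2,0) -> caps B=0 W=0
Move 10: W@(1,1) -> caps B=0 W=0
Move 11: B@(3,2) -> caps B=0 W=0
Move 12: W@(2,1) -> caps B=0 W=2

Answer: W.B.
WWBB
.W.W
.WB.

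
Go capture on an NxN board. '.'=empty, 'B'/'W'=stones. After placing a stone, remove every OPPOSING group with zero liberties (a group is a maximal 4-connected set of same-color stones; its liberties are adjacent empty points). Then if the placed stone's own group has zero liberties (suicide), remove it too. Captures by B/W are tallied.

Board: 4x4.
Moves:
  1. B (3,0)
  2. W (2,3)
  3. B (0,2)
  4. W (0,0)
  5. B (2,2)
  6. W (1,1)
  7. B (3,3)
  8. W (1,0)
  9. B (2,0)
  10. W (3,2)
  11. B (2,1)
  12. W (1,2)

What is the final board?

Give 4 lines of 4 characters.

Move 1: B@(3,0) -> caps B=0 W=0
Move 2: W@(2,3) -> caps B=0 W=0
Move 3: B@(0,2) -> caps B=0 W=0
Move 4: W@(0,0) -> caps B=0 W=0
Move 5: B@(2,2) -> caps B=0 W=0
Move 6: W@(1,1) -> caps B=0 W=0
Move 7: B@(3,3) -> caps B=0 W=0
Move 8: W@(1,0) -> caps B=0 W=0
Move 9: B@(2,0) -> caps B=0 W=0
Move 10: W@(3,2) -> caps B=0 W=1
Move 11: B@(2,1) -> caps B=0 W=1
Move 12: W@(1,2) -> caps B=0 W=1

Answer: W.B.
WWW.
BBBW
B.W.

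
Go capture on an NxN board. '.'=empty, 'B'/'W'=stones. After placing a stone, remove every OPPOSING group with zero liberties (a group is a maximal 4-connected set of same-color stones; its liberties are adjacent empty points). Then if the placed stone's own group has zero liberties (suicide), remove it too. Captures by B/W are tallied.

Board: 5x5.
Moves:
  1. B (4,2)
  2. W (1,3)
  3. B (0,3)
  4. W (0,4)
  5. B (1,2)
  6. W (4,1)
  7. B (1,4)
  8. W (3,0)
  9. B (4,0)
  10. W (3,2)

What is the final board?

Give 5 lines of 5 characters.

Answer: ...B.
..BWB
.....
W.W..
.WB..

Derivation:
Move 1: B@(4,2) -> caps B=0 W=0
Move 2: W@(1,3) -> caps B=0 W=0
Move 3: B@(0,3) -> caps B=0 W=0
Move 4: W@(0,4) -> caps B=0 W=0
Move 5: B@(1,2) -> caps B=0 W=0
Move 6: W@(4,1) -> caps B=0 W=0
Move 7: B@(1,4) -> caps B=1 W=0
Move 8: W@(3,0) -> caps B=1 W=0
Move 9: B@(4,0) -> caps B=1 W=0
Move 10: W@(3,2) -> caps B=1 W=0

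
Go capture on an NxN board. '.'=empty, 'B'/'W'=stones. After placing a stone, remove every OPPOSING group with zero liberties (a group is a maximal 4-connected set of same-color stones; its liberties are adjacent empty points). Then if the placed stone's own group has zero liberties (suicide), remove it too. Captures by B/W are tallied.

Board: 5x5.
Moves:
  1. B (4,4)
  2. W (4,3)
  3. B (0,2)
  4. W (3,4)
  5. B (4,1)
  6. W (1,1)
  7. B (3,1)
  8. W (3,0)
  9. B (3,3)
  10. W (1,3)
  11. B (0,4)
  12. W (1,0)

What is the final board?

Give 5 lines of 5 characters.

Answer: ..B.B
WW.W.
.....
WB.BW
.B.W.

Derivation:
Move 1: B@(4,4) -> caps B=0 W=0
Move 2: W@(4,3) -> caps B=0 W=0
Move 3: B@(0,2) -> caps B=0 W=0
Move 4: W@(3,4) -> caps B=0 W=1
Move 5: B@(4,1) -> caps B=0 W=1
Move 6: W@(1,1) -> caps B=0 W=1
Move 7: B@(3,1) -> caps B=0 W=1
Move 8: W@(3,0) -> caps B=0 W=1
Move 9: B@(3,3) -> caps B=0 W=1
Move 10: W@(1,3) -> caps B=0 W=1
Move 11: B@(0,4) -> caps B=0 W=1
Move 12: W@(1,0) -> caps B=0 W=1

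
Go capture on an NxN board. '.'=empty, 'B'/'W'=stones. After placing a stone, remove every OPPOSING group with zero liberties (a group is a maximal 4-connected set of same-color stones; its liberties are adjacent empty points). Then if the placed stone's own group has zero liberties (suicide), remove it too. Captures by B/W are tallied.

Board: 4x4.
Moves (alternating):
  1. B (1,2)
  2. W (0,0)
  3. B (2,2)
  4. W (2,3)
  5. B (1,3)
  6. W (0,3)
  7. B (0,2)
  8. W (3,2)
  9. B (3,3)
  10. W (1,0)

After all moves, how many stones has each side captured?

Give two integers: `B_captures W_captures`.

Move 1: B@(1,2) -> caps B=0 W=0
Move 2: W@(0,0) -> caps B=0 W=0
Move 3: B@(2,2) -> caps B=0 W=0
Move 4: W@(2,3) -> caps B=0 W=0
Move 5: B@(1,3) -> caps B=0 W=0
Move 6: W@(0,3) -> caps B=0 W=0
Move 7: B@(0,2) -> caps B=1 W=0
Move 8: W@(3,2) -> caps B=1 W=0
Move 9: B@(3,3) -> caps B=2 W=0
Move 10: W@(1,0) -> caps B=2 W=0

Answer: 2 0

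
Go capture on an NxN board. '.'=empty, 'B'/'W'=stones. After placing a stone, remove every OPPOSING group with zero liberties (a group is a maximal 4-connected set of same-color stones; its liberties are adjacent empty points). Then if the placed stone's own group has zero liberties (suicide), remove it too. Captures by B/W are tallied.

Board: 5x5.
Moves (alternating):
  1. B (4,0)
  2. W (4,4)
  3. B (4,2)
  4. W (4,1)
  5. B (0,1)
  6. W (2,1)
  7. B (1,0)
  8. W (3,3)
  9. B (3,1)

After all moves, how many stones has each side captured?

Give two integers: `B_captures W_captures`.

Move 1: B@(4,0) -> caps B=0 W=0
Move 2: W@(4,4) -> caps B=0 W=0
Move 3: B@(4,2) -> caps B=0 W=0
Move 4: W@(4,1) -> caps B=0 W=0
Move 5: B@(0,1) -> caps B=0 W=0
Move 6: W@(2,1) -> caps B=0 W=0
Move 7: B@(1,0) -> caps B=0 W=0
Move 8: W@(3,3) -> caps B=0 W=0
Move 9: B@(3,1) -> caps B=1 W=0

Answer: 1 0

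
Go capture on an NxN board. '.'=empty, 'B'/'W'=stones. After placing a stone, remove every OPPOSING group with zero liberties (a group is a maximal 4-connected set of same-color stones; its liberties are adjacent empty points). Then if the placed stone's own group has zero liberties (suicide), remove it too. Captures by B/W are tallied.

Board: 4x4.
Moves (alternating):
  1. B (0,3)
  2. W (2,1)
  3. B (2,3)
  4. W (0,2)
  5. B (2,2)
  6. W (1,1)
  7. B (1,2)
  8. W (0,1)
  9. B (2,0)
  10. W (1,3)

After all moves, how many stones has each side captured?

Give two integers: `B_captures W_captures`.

Move 1: B@(0,3) -> caps B=0 W=0
Move 2: W@(2,1) -> caps B=0 W=0
Move 3: B@(2,3) -> caps B=0 W=0
Move 4: W@(0,2) -> caps B=0 W=0
Move 5: B@(2,2) -> caps B=0 W=0
Move 6: W@(1,1) -> caps B=0 W=0
Move 7: B@(1,2) -> caps B=0 W=0
Move 8: W@(0,1) -> caps B=0 W=0
Move 9: B@(2,0) -> caps B=0 W=0
Move 10: W@(1,3) -> caps B=0 W=1

Answer: 0 1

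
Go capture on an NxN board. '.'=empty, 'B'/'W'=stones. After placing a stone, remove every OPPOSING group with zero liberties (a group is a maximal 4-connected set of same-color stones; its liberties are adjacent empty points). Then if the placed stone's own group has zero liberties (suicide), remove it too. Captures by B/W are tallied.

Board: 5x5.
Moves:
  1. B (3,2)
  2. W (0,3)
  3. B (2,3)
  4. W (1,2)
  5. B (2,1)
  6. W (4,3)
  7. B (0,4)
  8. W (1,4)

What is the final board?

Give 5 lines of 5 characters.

Move 1: B@(3,2) -> caps B=0 W=0
Move 2: W@(0,3) -> caps B=0 W=0
Move 3: B@(2,3) -> caps B=0 W=0
Move 4: W@(1,2) -> caps B=0 W=0
Move 5: B@(2,1) -> caps B=0 W=0
Move 6: W@(4,3) -> caps B=0 W=0
Move 7: B@(0,4) -> caps B=0 W=0
Move 8: W@(1,4) -> caps B=0 W=1

Answer: ...W.
..W.W
.B.B.
..B..
...W.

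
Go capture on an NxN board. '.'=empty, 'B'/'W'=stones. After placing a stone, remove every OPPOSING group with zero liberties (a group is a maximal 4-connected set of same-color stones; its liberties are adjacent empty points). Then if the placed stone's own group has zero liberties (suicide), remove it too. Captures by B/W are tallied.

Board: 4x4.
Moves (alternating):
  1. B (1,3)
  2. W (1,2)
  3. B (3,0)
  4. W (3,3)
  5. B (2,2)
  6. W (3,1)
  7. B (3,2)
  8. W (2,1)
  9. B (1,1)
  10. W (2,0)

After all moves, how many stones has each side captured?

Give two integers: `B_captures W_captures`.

Move 1: B@(1,3) -> caps B=0 W=0
Move 2: W@(1,2) -> caps B=0 W=0
Move 3: B@(3,0) -> caps B=0 W=0
Move 4: W@(3,3) -> caps B=0 W=0
Move 5: B@(2,2) -> caps B=0 W=0
Move 6: W@(3,1) -> caps B=0 W=0
Move 7: B@(3,2) -> caps B=0 W=0
Move 8: W@(2,1) -> caps B=0 W=0
Move 9: B@(1,1) -> caps B=0 W=0
Move 10: W@(2,0) -> caps B=0 W=1

Answer: 0 1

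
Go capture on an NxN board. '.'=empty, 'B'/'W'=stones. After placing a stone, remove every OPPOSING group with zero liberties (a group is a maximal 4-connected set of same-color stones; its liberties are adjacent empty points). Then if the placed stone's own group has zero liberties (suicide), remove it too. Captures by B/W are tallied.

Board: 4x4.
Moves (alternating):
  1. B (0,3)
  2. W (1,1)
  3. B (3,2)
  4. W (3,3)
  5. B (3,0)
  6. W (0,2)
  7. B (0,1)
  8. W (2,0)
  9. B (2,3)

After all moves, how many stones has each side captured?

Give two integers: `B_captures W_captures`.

Move 1: B@(0,3) -> caps B=0 W=0
Move 2: W@(1,1) -> caps B=0 W=0
Move 3: B@(3,2) -> caps B=0 W=0
Move 4: W@(3,3) -> caps B=0 W=0
Move 5: B@(3,0) -> caps B=0 W=0
Move 6: W@(0,2) -> caps B=0 W=0
Move 7: B@(0,1) -> caps B=0 W=0
Move 8: W@(2,0) -> caps B=0 W=0
Move 9: B@(2,3) -> caps B=1 W=0

Answer: 1 0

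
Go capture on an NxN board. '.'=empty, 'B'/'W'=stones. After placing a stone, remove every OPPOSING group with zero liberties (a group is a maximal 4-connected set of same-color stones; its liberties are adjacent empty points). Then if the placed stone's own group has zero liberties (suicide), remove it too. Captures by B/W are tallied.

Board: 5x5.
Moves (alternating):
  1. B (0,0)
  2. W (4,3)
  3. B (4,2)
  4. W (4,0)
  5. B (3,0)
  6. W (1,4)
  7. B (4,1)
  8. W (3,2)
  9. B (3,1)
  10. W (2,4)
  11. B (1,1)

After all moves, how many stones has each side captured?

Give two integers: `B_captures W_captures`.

Move 1: B@(0,0) -> caps B=0 W=0
Move 2: W@(4,3) -> caps B=0 W=0
Move 3: B@(4,2) -> caps B=0 W=0
Move 4: W@(4,0) -> caps B=0 W=0
Move 5: B@(3,0) -> caps B=0 W=0
Move 6: W@(1,4) -> caps B=0 W=0
Move 7: B@(4,1) -> caps B=1 W=0
Move 8: W@(3,2) -> caps B=1 W=0
Move 9: B@(3,1) -> caps B=1 W=0
Move 10: W@(2,4) -> caps B=1 W=0
Move 11: B@(1,1) -> caps B=1 W=0

Answer: 1 0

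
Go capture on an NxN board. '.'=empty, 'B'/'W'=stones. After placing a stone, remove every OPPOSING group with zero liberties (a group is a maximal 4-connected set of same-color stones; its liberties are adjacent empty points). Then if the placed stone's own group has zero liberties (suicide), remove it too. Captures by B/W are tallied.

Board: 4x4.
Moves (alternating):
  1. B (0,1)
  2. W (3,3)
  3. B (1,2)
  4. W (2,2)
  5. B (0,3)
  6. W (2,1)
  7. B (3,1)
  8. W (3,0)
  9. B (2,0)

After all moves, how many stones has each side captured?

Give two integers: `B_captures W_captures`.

Answer: 1 0

Derivation:
Move 1: B@(0,1) -> caps B=0 W=0
Move 2: W@(3,3) -> caps B=0 W=0
Move 3: B@(1,2) -> caps B=0 W=0
Move 4: W@(2,2) -> caps B=0 W=0
Move 5: B@(0,3) -> caps B=0 W=0
Move 6: W@(2,1) -> caps B=0 W=0
Move 7: B@(3,1) -> caps B=0 W=0
Move 8: W@(3,0) -> caps B=0 W=0
Move 9: B@(2,0) -> caps B=1 W=0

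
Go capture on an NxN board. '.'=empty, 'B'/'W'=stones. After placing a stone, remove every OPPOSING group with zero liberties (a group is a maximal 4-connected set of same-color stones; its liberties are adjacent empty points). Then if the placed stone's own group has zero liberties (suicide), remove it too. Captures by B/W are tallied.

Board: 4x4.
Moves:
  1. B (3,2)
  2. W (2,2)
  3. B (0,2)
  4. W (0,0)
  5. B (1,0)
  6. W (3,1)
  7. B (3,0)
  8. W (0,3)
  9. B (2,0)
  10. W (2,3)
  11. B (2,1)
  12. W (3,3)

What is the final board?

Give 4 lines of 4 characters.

Answer: W.BW
B...
BBWW
B.BW

Derivation:
Move 1: B@(3,2) -> caps B=0 W=0
Move 2: W@(2,2) -> caps B=0 W=0
Move 3: B@(0,2) -> caps B=0 W=0
Move 4: W@(0,0) -> caps B=0 W=0
Move 5: B@(1,0) -> caps B=0 W=0
Move 6: W@(3,1) -> caps B=0 W=0
Move 7: B@(3,0) -> caps B=0 W=0
Move 8: W@(0,3) -> caps B=0 W=0
Move 9: B@(2,0) -> caps B=0 W=0
Move 10: W@(2,3) -> caps B=0 W=0
Move 11: B@(2,1) -> caps B=1 W=0
Move 12: W@(3,3) -> caps B=1 W=0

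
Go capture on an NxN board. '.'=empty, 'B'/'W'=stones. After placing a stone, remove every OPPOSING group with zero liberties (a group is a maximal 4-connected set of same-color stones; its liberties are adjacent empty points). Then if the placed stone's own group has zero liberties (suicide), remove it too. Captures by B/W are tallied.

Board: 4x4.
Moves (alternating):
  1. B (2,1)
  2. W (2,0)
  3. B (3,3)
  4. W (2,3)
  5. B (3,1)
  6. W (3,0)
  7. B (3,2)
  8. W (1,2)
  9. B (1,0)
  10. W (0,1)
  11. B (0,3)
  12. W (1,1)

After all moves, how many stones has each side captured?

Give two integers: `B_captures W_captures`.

Answer: 2 0

Derivation:
Move 1: B@(2,1) -> caps B=0 W=0
Move 2: W@(2,0) -> caps B=0 W=0
Move 3: B@(3,3) -> caps B=0 W=0
Move 4: W@(2,3) -> caps B=0 W=0
Move 5: B@(3,1) -> caps B=0 W=0
Move 6: W@(3,0) -> caps B=0 W=0
Move 7: B@(3,2) -> caps B=0 W=0
Move 8: W@(1,2) -> caps B=0 W=0
Move 9: B@(1,0) -> caps B=2 W=0
Move 10: W@(0,1) -> caps B=2 W=0
Move 11: B@(0,3) -> caps B=2 W=0
Move 12: W@(1,1) -> caps B=2 W=0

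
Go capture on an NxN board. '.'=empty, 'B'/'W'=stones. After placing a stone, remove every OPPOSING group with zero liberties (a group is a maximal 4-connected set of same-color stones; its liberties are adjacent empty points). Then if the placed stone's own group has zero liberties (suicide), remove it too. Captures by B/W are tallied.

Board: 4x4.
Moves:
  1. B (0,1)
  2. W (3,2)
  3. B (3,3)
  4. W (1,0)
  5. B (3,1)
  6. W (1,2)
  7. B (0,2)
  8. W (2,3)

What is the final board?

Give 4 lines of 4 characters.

Move 1: B@(0,1) -> caps B=0 W=0
Move 2: W@(3,2) -> caps B=0 W=0
Move 3: B@(3,3) -> caps B=0 W=0
Move 4: W@(1,0) -> caps B=0 W=0
Move 5: B@(3,1) -> caps B=0 W=0
Move 6: W@(1,2) -> caps B=0 W=0
Move 7: B@(0,2) -> caps B=0 W=0
Move 8: W@(2,3) -> caps B=0 W=1

Answer: .BB.
W.W.
...W
.BW.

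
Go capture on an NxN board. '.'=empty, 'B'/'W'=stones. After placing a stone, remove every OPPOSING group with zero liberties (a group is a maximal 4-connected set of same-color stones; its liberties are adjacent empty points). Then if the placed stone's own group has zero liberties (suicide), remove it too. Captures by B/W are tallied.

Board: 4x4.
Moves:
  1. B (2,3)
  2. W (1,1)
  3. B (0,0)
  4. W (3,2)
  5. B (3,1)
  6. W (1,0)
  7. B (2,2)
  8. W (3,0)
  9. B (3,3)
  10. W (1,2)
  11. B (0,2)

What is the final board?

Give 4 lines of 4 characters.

Answer: B.B.
WWW.
..BB
WB.B

Derivation:
Move 1: B@(2,3) -> caps B=0 W=0
Move 2: W@(1,1) -> caps B=0 W=0
Move 3: B@(0,0) -> caps B=0 W=0
Move 4: W@(3,2) -> caps B=0 W=0
Move 5: B@(3,1) -> caps B=0 W=0
Move 6: W@(1,0) -> caps B=0 W=0
Move 7: B@(2,2) -> caps B=0 W=0
Move 8: W@(3,0) -> caps B=0 W=0
Move 9: B@(3,3) -> caps B=1 W=0
Move 10: W@(1,2) -> caps B=1 W=0
Move 11: B@(0,2) -> caps B=1 W=0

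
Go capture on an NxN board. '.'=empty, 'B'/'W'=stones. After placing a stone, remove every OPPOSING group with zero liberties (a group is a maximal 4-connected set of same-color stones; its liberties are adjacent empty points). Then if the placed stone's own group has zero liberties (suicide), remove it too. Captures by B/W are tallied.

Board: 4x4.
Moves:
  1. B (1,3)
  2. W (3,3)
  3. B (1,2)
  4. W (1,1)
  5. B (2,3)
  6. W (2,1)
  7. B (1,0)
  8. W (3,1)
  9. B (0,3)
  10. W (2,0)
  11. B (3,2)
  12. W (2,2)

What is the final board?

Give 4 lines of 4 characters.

Move 1: B@(1,3) -> caps B=0 W=0
Move 2: W@(3,3) -> caps B=0 W=0
Move 3: B@(1,2) -> caps B=0 W=0
Move 4: W@(1,1) -> caps B=0 W=0
Move 5: B@(2,3) -> caps B=0 W=0
Move 6: W@(2,1) -> caps B=0 W=0
Move 7: B@(1,0) -> caps B=0 W=0
Move 8: W@(3,1) -> caps B=0 W=0
Move 9: B@(0,3) -> caps B=0 W=0
Move 10: W@(2,0) -> caps B=0 W=0
Move 11: B@(3,2) -> caps B=1 W=0
Move 12: W@(2,2) -> caps B=1 W=0

Answer: ...B
BWBB
WWWB
.WB.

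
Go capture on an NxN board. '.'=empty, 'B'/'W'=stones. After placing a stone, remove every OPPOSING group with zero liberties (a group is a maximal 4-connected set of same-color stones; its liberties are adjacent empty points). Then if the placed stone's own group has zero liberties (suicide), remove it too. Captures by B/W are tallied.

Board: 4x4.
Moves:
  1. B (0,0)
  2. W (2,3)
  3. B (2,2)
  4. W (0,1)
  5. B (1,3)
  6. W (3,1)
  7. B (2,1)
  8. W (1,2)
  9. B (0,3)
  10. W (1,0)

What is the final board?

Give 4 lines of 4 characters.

Move 1: B@(0,0) -> caps B=0 W=0
Move 2: W@(2,3) -> caps B=0 W=0
Move 3: B@(2,2) -> caps B=0 W=0
Move 4: W@(0,1) -> caps B=0 W=0
Move 5: B@(1,3) -> caps B=0 W=0
Move 6: W@(3,1) -> caps B=0 W=0
Move 7: B@(2,1) -> caps B=0 W=0
Move 8: W@(1,2) -> caps B=0 W=0
Move 9: B@(0,3) -> caps B=0 W=0
Move 10: W@(1,0) -> caps B=0 W=1

Answer: .W.B
W.WB
.BBW
.W..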